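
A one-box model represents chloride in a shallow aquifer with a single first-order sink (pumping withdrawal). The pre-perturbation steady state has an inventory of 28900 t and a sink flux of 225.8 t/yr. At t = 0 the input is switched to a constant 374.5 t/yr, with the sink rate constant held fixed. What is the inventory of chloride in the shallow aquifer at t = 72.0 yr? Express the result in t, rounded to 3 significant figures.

37100 t

The sink rate constant is k = F₀/M₀ = 225.8/28900 = 0.007813 yr⁻¹.
Solving dM/dt = F₁ − kM with M(0) = M₀ gives M(t) = F₁/k + (M₀ − F₁/k)·e^(−kt).
F₁/k = 374.5/0.007813 = 47932 t; kt = 0.007813 × 72.0 = 0.5625, e^(−kt) = 0.5698.
M(72.0) = 47932 + (28900 − 47932) × 0.5698 = 47932 − 10840 = 37088 t.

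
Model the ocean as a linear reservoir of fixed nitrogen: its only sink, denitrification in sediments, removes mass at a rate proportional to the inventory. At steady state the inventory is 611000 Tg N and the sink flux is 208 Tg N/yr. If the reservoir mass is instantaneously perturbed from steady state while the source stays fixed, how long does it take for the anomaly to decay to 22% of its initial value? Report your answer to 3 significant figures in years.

4450 yr

For a linear reservoir the anomaly decays as exp(−t/τ) with τ = M/F = 611000/208 = 2938 yr.
exp(−t/τ) = 0.22 ⇒ t = −τ ln(0.22) = 2938 × 1.514 = 4448 yr.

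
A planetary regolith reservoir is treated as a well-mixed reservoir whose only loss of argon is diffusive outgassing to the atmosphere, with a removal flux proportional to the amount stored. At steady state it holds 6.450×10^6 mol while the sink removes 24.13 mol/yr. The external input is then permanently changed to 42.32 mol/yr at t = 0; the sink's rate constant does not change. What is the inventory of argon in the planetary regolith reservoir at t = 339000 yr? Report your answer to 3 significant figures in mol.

9.94×10^6 mol

τ = M₀/F₀ = 6.450×10^6/24.13 = 267300 yr; rate constant k = 1/τ.
New steady state M_∞ = F₁/k = F₁·τ = 42.32 × 267300 = 1.1312×10^7 mol.
M(t) = M_∞ + (M₀ − M_∞)·e^(−t/τ); t/τ = 339000/267300 = 1.268, so e^(−t/τ) = 0.2813.
M(t) = 1.1312×10^7 − 4.862×10^6 × 0.2813 = 9.9443×10^6 mol.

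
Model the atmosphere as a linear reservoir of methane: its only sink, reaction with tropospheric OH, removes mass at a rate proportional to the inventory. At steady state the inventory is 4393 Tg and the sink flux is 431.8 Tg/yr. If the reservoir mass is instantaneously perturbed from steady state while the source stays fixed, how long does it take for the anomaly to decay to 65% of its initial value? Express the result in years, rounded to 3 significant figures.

4.38 yr

For a linear reservoir the anomaly decays as exp(−t/τ) with τ = M/F = 4393/431.8 = 10.17 yr.
exp(−t/τ) = 0.65 ⇒ t = −τ ln(0.65) = 10.17 × 0.4308 = 4.383 yr.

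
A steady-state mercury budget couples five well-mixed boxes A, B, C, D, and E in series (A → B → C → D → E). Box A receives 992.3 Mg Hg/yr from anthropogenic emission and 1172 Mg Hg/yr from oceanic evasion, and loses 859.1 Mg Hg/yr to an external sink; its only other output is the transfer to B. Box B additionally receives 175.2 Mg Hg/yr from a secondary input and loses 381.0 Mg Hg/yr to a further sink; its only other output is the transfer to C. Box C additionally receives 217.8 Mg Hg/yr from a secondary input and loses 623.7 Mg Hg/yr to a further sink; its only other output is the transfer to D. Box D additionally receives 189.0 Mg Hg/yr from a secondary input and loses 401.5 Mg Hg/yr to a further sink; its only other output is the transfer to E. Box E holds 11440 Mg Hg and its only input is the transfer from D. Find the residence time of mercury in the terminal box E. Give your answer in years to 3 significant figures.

Box A: F(A→B) = (992.3 + 1172) − 859.1 = 1305.2 Mg Hg/yr.
Box B: F(B→C) = (1305.2 + 175.2) − 381.0 = 1099.4 Mg Hg/yr.
Box C: F(C→D) = (1099.4 + 217.8) − 623.7 = 693.50 Mg Hg/yr.
Box D: F(D→E) = (693.50 + 189.0) − 401.5 = 481.00 Mg Hg/yr.
Box E throughput = its input = 481.00 Mg Hg/yr; τ = 11440 / 481.00 = 23.78 yr.

23.8 yr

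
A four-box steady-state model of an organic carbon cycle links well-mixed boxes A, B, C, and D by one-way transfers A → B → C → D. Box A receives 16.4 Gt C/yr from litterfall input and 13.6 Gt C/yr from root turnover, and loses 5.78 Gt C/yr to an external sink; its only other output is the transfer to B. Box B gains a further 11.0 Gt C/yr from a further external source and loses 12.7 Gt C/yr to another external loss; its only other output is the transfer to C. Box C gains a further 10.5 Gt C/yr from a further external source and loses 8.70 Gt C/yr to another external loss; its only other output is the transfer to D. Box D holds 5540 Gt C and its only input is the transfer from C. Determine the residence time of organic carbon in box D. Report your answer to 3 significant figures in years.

228 yr

Box A: F(A→B) = (16.4 + 13.6) − 5.78 = 24.220 Gt C/yr.
Box B: F(B→C) = (24.220 + 11.0) − 12.7 = 22.520 Gt C/yr.
Box C: F(C→D) = (22.520 + 10.5) − 8.70 = 24.320 Gt C/yr.
Box D throughput = its input = 24.320 Gt C/yr; τ = 5540 / 24.320 = 227.8 yr.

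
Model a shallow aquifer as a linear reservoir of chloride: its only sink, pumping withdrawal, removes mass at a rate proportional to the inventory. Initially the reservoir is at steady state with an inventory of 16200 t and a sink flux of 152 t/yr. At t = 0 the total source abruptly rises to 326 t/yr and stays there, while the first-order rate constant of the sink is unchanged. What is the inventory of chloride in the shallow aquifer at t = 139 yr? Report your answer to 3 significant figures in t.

29700 t

τ = M₀/F₀ = 16200/152 = 106.6 yr; rate constant k = 1/τ.
New steady state M_∞ = F₁/k = F₁·τ = 326 × 106.6 = 34745 t.
M(t) = M_∞ + (M₀ − M_∞)·e^(−t/τ); t/τ = 139/106.6 = 1.304, so e^(−t/τ) = 0.2714.
M(t) = 34745 − 18540 × 0.2714 = 29712 t.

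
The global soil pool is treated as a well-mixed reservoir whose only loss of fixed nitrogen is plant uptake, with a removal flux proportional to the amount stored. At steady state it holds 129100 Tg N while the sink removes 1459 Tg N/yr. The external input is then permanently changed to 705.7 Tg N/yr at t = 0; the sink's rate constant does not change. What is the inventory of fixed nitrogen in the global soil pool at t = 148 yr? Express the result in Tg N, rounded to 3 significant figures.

τ = M₀/F₀ = 129100/1459 = 88.49 yr; rate constant k = 1/τ.
New steady state M_∞ = F₁/k = F₁·τ = 705.7 × 88.49 = 62444 Tg N.
M(t) = M_∞ + (M₀ − M_∞)·e^(−t/τ); t/τ = 148/88.49 = 1.673, so e^(−t/τ) = 0.1878.
M(t) = 62444 + 66660 × 0.1878 = 74959 Tg N.

75000 Tg N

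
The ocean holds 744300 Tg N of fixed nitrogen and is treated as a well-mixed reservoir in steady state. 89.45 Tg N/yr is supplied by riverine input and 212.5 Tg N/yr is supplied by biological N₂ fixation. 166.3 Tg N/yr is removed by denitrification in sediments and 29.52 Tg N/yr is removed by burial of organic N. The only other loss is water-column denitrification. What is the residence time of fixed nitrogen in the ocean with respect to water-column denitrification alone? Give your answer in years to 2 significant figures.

At steady state ΣF_in = ΣF_out.
ΣF_in = 89.45 + 212.5 = 301.95 Tg N/yr.
Water-column denitrification flux = ΣF_in − (166.3 + 29.52) = 301.95 − 195.8 = 106.1 Tg N/yr.
τ = M / F = 744300 / 106.1 = 7013 yr.

7000 yr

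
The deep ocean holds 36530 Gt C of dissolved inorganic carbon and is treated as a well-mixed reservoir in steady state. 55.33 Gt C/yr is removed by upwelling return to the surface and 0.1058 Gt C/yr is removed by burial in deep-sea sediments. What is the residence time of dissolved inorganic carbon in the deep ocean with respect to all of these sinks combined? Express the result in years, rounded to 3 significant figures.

659 yr

Total removal flux = 55.33 + 0.1058 = 55.436 Gt C/yr.
τ = M / ΣF_out = 36530 / 55.436 = 659.0 yr.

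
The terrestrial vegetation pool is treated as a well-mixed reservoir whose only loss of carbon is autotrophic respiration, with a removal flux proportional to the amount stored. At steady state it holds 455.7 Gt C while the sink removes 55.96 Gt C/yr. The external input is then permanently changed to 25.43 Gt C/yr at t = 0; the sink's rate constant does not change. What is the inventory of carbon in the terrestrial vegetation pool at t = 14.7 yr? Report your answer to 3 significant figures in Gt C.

248 Gt C

The sink rate constant is k = F₀/M₀ = 55.96/455.7 = 0.1228 yr⁻¹.
Solving dM/dt = F₁ − kM with M(0) = M₀ gives M(t) = F₁/k + (M₀ − F₁/k)·e^(−kt).
F₁/k = 25.43/0.1228 = 207.08 Gt C; kt = 0.1228 × 14.7 = 1.805, e^(−kt) = 0.1644.
M(14.7) = 207.08 + (455.7 − 207.08) × 0.1644 = 207.08 + 40.88 = 247.97 Gt C.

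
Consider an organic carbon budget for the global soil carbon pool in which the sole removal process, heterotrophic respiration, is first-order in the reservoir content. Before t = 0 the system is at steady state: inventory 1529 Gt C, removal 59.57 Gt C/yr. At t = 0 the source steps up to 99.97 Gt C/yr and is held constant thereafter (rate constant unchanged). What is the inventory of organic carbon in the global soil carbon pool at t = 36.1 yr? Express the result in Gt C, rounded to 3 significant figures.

2310 Gt C

τ = M₀/F₀ = 1529/59.57 = 25.67 yr; rate constant k = 1/τ.
New steady state M_∞ = F₁/k = F₁·τ = 99.97 × 25.67 = 2566.0 Gt C.
M(t) = M_∞ + (M₀ − M_∞)·e^(−t/τ); t/τ = 36.1/25.67 = 1.406, so e^(−t/τ) = 0.2450.
M(t) = 2566.0 − 1037 × 0.2450 = 2311.9 Gt C.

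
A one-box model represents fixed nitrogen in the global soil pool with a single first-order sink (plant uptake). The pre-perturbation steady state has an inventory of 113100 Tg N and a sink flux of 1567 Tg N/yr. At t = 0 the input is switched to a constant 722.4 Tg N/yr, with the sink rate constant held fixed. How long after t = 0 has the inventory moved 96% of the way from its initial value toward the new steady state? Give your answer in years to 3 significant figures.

232 yr

τ = M₀/F₀ = 113100/1567 = 72.18 yr.
The remaining gap fraction is e^(−t/τ); 96% covered ⇒ e^(−t/τ) = 0.0400.
t = −τ ln(0.0400) = 72.18 × 3.219 = 232.3 yr.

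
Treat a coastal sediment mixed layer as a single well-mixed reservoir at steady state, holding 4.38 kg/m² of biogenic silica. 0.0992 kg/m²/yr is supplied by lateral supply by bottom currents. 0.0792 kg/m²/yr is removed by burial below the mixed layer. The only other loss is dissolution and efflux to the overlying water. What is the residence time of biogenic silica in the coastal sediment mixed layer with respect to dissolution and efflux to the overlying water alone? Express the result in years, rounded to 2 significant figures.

220 yr

At steady state ΣF_in = ΣF_out.
ΣF_in = 0.099200 kg/m²/yr.
Dissolution and efflux to the overlying water flux = ΣF_in − (0.0792) = 0.099200 − 0.07920 = 0.02000 kg/m²/yr.
τ = M / F = 4.38 / 0.02000 = 219.0 yr.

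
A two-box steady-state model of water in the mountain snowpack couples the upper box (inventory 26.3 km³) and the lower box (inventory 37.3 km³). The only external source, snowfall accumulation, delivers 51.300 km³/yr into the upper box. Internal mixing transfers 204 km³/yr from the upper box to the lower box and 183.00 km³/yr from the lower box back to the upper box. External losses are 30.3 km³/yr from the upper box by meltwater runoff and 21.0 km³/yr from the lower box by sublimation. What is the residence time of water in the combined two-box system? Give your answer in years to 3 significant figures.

1.24 yr

For the system as a whole, the A↔B exchange is internal and contributes nothing to the throughput; only the external sinks remove mass.
M_total = 26.3 + 37.3 = 63.600 km³.
ΣF_external_out = 30.3 + 21.0 = 51.300 km³/yr.
τ = M_total / ΣF_ext = 63.600 / 51.300 = 1.240 yr.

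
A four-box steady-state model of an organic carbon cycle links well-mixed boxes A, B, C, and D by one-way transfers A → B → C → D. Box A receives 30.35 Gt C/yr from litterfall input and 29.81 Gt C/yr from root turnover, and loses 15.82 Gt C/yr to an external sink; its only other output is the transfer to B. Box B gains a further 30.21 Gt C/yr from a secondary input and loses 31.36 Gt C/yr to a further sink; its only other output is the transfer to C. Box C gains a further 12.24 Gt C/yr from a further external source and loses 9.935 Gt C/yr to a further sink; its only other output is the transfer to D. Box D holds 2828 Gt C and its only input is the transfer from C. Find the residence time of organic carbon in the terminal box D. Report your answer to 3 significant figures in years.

62.2 yr

Box A: F(A→B) = (30.35 + 29.81) − 15.82 = 44.340 Gt C/yr.
Box B: F(B→C) = (44.340 + 30.21) − 31.36 = 43.190 Gt C/yr.
Box C: F(C→D) = (43.190 + 12.24) − 9.935 = 45.495 Gt C/yr.
Box D throughput = its input = 45.495 Gt C/yr; τ = 2828 / 45.495 = 62.16 yr.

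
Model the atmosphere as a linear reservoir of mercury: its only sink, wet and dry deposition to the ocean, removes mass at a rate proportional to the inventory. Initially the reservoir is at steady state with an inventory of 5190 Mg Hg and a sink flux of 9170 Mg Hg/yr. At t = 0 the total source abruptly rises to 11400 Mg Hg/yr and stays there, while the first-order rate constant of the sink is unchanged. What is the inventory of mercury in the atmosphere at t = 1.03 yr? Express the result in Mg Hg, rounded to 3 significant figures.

The sink rate constant is k = F₀/M₀ = 9170/5190 = 1.767 yr⁻¹.
Solving dM/dt = F₁ − kM with M(0) = M₀ gives M(t) = F₁/k + (M₀ − F₁/k)·e^(−kt).
F₁/k = 11400/1.767 = 6452.1 Mg Hg; kt = 1.767 × 1.03 = 1.820, e^(−kt) = 0.1620.
M(1.03) = 6452.1 + (5190 − 6452.1) × 0.1620 = 6452.1 − 204.5 = 6247.6 Mg Hg.

6250 Mg Hg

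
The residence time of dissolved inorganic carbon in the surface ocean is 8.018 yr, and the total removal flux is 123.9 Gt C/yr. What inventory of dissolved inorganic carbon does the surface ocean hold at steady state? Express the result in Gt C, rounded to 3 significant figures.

τ = M/F ⇒ M = τ × F = 8.018 × 123.9 = 993.4 Gt C.

993 Gt C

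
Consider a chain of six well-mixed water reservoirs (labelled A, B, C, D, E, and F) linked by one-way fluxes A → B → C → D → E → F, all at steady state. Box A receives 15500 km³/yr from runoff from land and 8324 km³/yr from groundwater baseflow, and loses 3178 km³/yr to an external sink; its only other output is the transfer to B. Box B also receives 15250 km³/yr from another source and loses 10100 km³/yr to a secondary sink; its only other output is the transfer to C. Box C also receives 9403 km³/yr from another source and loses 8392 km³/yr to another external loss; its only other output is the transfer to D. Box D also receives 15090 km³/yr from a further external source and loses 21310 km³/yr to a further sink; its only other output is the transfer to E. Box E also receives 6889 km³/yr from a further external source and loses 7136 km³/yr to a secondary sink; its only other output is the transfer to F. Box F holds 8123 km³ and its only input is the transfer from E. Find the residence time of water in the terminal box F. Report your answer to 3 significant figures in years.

Box A: F(A→B) = (15500 + 8324) − 3178 = 20646 km³/yr.
Box B: F(B→C) = (20646 + 15250) − 10100 = 25796 km³/yr.
Box C: F(C→D) = (25796 + 9403) − 8392 = 26807 km³/yr.
Box D: F(D→E) = (26807 + 15090) − 21310 = 20587 km³/yr.
Box E: F(E→F) = (20587 + 6889) − 7136 = 20340 km³/yr.
Box F throughput = its input = 20340 km³/yr; τ = 8123 / 20340 = 0.3994 yr.

0.399 yr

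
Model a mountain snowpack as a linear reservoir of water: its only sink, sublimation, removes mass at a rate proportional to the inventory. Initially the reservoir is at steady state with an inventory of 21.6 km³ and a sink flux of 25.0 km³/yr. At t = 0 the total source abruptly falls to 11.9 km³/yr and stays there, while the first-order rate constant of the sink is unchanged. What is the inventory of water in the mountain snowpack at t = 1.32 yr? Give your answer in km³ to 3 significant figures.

12.7 km³

Residence time τ = M₀/F₀ = 0.8640 yr. The eventual steady state is M_∞ = M₀·(F₁/F₀) = 21.6 × 11.9/25.0 = 10.282 km³.
The anomaly ΔM(t) = M(t) − M_∞ decays as ΔM₀·e^(−t/τ) with ΔM₀ = 21.6 − 10.282 = 11.32 km³.
At t = 1.32 yr, e^(−t/τ) = e^(−1.528) = 0.2170, so ΔM = 2.456 km³ and M = 10.282 + 2.456 = 12.738 km³.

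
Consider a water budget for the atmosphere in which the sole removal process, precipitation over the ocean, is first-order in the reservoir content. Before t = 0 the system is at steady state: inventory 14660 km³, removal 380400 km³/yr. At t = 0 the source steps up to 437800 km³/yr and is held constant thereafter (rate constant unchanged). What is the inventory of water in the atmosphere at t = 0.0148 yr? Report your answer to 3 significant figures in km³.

15400 km³

Residence time τ = M₀/F₀ = 0.03854 yr. The eventual steady state is M_∞ = M₀·(F₁/F₀) = 14660 × 437800/380400 = 16872 km³.
The anomaly ΔM(t) = M(t) − M_∞ decays as ΔM₀·e^(−t/τ) with ΔM₀ = 14660 − 16872 = −2212 km³.
At t = 0.0148 yr, e^(−t/τ) = e^(−0.3840) = 0.6811, so ΔM = −1507 km³ and M = 16872 − 1507 = 15365 km³.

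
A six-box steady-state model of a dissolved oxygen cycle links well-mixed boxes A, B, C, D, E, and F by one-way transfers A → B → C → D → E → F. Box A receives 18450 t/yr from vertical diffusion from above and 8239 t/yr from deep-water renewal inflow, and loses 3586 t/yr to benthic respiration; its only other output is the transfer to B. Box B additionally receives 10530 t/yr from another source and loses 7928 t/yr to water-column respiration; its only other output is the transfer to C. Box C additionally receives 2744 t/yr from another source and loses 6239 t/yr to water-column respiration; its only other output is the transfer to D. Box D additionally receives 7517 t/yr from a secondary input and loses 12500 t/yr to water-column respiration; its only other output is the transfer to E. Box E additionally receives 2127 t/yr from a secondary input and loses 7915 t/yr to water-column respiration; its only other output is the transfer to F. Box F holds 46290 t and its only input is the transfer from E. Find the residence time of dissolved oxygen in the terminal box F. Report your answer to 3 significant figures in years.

4.05 yr

Box A: F(A→B) = (18450 + 8239) − 3586 = 23103 t/yr.
Box B: F(B→C) = (23103 + 10530) − 7928 = 25705 t/yr.
Box C: F(C→D) = (25705 + 2744) − 6239 = 22210 t/yr.
Box D: F(D→E) = (22210 + 7517) − 12500 = 17227 t/yr.
Box E: F(E→F) = (17227 + 2127) − 7915 = 11439 t/yr.
Box F throughput = its input = 11439 t/yr; τ = 46290 / 11439 = 4.047 yr.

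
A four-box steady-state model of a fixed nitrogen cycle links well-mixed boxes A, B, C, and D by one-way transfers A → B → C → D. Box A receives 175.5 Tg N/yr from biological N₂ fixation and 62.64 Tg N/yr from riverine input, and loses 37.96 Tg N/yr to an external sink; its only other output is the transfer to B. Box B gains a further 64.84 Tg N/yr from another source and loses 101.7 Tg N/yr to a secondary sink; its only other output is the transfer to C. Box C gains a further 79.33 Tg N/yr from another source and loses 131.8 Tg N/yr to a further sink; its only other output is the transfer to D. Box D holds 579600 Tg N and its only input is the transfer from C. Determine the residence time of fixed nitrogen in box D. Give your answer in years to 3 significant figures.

Box A: F(A→B) = (175.5 + 62.64) − 37.96 = 200.18 Tg N/yr.
Box B: F(B→C) = (200.18 + 64.84) − 101.7 = 163.32 Tg N/yr.
Box C: F(C→D) = (163.32 + 79.33) − 131.8 = 110.85 Tg N/yr.
Box D throughput = its input = 110.85 Tg N/yr; τ = 579600 / 110.85 = 5229 yr.

5230 yr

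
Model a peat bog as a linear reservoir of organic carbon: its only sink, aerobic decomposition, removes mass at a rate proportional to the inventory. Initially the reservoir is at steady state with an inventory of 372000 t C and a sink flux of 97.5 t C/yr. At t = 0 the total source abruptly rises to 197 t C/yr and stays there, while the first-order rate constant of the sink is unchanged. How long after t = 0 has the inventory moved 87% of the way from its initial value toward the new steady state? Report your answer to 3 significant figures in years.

τ = M₀/F₀ = 372000/97.5 = 3815 yr.
The remaining gap fraction is e^(−t/τ); 87% covered ⇒ e^(−t/τ) = 0.130.
t = −τ ln(0.130) = 3815 × 2.040 = 7784 yr.

7780 yr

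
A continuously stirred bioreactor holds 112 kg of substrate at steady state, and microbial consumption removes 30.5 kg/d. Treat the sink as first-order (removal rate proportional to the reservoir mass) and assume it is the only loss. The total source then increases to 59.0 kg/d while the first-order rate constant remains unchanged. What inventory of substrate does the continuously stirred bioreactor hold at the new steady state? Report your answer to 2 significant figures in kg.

Rate constant k = F/M = 30.5 / 112 = 0.2723 d⁻¹.
At the new steady state, source = k·M_new ⇒ M_new = 59.0 / 0.2723 = 216.7 kg.
(Equivalently M_new = M × F_new/F_old = 112 × 59.0/30.5.)

220 kg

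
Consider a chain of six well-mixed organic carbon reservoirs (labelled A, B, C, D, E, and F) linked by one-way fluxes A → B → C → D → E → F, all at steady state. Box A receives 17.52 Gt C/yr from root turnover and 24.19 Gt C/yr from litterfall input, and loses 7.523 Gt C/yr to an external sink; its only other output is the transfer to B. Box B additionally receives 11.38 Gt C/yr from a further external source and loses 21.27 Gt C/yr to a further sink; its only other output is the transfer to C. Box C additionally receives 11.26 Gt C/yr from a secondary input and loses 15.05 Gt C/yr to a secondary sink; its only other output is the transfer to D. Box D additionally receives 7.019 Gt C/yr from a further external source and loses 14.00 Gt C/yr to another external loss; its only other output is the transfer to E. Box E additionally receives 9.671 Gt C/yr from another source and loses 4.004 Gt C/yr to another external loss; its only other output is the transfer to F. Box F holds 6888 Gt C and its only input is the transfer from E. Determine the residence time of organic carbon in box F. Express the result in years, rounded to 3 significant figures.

359 yr

Box A: F(A→B) = (17.52 + 24.19) − 7.523 = 34.187 Gt C/yr.
Box B: F(B→C) = (34.187 + 11.38) − 21.27 = 24.297 Gt C/yr.
Box C: F(C→D) = (24.297 + 11.26) − 15.05 = 20.507 Gt C/yr.
Box D: F(D→E) = (20.507 + 7.019) − 14.00 = 13.526 Gt C/yr.
Box E: F(E→F) = (13.526 + 9.671) − 4.004 = 19.193 Gt C/yr.
Box F throughput = its input = 19.193 Gt C/yr; τ = 6888 / 19.193 = 358.9 yr.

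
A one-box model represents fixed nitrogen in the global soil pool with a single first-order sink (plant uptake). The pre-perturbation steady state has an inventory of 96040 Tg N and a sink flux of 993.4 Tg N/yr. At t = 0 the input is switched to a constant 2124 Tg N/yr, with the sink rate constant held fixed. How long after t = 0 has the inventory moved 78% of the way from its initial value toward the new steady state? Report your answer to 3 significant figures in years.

τ = M₀/F₀ = 96040/993.4 = 96.68 yr.
The remaining gap fraction is e^(−t/τ); 78% covered ⇒ e^(−t/τ) = 0.220.
t = −τ ln(0.220) = 96.68 × 1.514 = 146.4 yr.

146 yr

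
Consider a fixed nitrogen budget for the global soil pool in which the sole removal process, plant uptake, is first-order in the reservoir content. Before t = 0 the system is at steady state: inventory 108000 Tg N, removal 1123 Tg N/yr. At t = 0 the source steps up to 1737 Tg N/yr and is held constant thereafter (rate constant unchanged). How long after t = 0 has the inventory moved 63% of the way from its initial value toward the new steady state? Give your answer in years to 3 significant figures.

95.6 yr

τ = M₀/F₀ = 108000/1123 = 96.17 yr.
The remaining gap fraction is e^(−t/τ); 63% covered ⇒ e^(−t/τ) = 0.370.
t = −τ ln(0.370) = 96.17 × 0.9943 = 95.62 yr.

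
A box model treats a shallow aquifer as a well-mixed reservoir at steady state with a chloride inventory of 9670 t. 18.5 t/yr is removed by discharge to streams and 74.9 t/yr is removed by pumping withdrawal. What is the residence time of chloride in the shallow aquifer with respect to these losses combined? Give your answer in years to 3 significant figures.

104 yr

Total removal = 18.50 + 74.90 = 93.400 t/yr.
τ = M / ΣF_out = 9670 / 93.400 = 103.5 yr.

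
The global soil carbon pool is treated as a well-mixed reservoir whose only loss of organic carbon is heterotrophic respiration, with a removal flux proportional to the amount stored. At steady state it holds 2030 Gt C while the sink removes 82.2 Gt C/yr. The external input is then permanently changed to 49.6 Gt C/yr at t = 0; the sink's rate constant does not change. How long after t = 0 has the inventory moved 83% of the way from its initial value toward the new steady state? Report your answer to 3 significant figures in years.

τ = M₀/F₀ = 2030/82.2 = 24.70 yr.
The remaining gap fraction is e^(−t/τ); 83% covered ⇒ e^(−t/τ) = 0.170.
t = −τ ln(0.170) = 24.70 × 1.772 = 43.76 yr.

43.8 yr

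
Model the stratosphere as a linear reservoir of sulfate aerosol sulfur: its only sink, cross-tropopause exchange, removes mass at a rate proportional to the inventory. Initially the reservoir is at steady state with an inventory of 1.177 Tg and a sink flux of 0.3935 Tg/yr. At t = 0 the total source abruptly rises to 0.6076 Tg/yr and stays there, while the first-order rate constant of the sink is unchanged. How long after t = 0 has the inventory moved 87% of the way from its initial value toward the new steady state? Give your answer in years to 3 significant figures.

τ = M₀/F₀ = 1.177/0.3935 = 2.991 yr.
The remaining gap fraction is e^(−t/τ); 87% covered ⇒ e^(−t/τ) = 0.130.
t = −τ ln(0.130) = 2.991 × 2.040 = 6.103 yr.

6.10 yr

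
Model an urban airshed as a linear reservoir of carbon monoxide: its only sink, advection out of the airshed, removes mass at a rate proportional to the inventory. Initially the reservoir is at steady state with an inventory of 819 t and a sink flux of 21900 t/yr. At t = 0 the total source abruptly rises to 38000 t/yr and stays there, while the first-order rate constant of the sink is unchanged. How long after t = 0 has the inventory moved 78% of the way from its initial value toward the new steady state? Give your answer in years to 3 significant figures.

τ = M₀/F₀ = 819/21900 = 0.03740 yr.
The remaining gap fraction is e^(−t/τ); 78% covered ⇒ e^(−t/τ) = 0.220.
t = −τ ln(0.220) = 0.03740 × 1.514 = 0.05662 yr.

0.0566 yr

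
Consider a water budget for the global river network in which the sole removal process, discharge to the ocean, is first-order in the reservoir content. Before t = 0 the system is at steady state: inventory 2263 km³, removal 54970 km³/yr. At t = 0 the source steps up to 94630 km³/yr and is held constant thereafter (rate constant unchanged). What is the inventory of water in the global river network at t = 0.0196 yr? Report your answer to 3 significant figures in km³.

Residence time τ = M₀/F₀ = 0.04117 yr. The eventual steady state is M_∞ = M₀·(F₁/F₀) = 2263 × 94630/54970 = 3895.7 km³.
The anomaly ΔM(t) = M(t) − M_∞ decays as ΔM₀·e^(−t/τ) with ΔM₀ = 2263 − 3895.7 = −1633 km³.
At t = 0.0196 yr, e^(−t/τ) = e^(−0.4761) = 0.6212, so ΔM = −1014 km³ and M = 3895.7 − 1014 = 2881.5 km³.

2880 km³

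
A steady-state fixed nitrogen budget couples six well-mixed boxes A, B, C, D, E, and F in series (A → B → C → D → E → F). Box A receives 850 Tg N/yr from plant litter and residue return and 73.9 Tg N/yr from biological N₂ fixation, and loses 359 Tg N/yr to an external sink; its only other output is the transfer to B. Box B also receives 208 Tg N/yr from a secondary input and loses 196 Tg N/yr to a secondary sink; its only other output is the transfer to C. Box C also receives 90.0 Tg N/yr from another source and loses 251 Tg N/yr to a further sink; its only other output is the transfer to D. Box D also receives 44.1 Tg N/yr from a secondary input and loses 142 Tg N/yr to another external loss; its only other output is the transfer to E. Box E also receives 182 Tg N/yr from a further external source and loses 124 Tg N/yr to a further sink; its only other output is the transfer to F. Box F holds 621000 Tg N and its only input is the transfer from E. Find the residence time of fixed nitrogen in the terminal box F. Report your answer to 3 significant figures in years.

1650 yr

Box A: F(A→B) = (850 + 73.9) − 359 = 564.90 Tg N/yr.
Box B: F(B→C) = (564.90 + 208) − 196 = 576.90 Tg N/yr.
Box C: F(C→D) = (576.90 + 90.0) − 251 = 415.90 Tg N/yr.
Box D: F(D→E) = (415.90 + 44.1) − 142 = 318.00 Tg N/yr.
Box E: F(E→F) = (318.00 + 182) − 124 = 376.00 Tg N/yr.
Box F throughput = its input = 376.00 Tg N/yr; τ = 621000 / 376.00 = 1652 yr.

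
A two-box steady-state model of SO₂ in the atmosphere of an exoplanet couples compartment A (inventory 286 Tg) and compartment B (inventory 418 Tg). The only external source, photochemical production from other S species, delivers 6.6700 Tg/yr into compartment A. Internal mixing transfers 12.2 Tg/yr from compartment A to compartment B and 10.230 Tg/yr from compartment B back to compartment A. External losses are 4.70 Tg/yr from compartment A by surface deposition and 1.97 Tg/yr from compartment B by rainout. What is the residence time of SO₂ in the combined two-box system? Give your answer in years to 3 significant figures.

106 yr

Treat the two boxes together as one reservoir: the mixing fluxes between them are internal recycling, so τ = ΣM / Σ(external losses).
M_total = 286 + 418 = 704.00 Tg.
ΣF_external_out = 4.70 + 1.97 = 6.6700 Tg/yr.
τ = M_total / ΣF_ext = 704.00 / 6.6700 = 105.5 yr.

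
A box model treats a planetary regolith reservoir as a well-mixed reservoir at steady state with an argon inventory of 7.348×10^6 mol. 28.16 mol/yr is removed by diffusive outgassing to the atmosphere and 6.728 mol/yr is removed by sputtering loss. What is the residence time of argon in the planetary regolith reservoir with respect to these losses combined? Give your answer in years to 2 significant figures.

Total removal = 28.16 + 6.728 = 34.888 mol/yr.
τ = M / ΣF_out = 7.348×10^6 / 34.888 = 210600 yr.

210000 yr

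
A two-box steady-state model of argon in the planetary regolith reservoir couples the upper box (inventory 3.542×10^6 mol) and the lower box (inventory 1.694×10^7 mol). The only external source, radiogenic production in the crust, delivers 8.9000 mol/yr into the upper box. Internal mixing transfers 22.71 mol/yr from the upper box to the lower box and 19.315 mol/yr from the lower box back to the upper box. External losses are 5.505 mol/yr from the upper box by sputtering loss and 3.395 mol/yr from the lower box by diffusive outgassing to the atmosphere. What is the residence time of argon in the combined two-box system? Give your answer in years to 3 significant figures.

2.30×10^6 yr

Treat the two boxes together as one reservoir: the mixing fluxes between them are internal recycling, so τ = ΣM / Σ(external losses).
M_total = 3.542×10^6 + 1.694×10^7 = 2.0482×10^7 mol.
ΣF_external_out = 5.505 + 3.395 = 8.9000 mol/yr.
τ = M_total / ΣF_ext = 2.0482×10^7 / 8.9000 = 2.301×10^6 yr.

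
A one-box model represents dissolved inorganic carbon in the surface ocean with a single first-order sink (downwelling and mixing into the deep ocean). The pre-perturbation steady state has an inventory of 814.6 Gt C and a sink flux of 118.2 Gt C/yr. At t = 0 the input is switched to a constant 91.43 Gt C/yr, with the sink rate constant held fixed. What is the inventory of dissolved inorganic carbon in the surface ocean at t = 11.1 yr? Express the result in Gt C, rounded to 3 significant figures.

τ = M₀/F₀ = 814.6/118.2 = 6.892 yr; rate constant k = 1/τ.
New steady state M_∞ = F₁/k = F₁·τ = 91.43 × 6.892 = 630.11 Gt C.
M(t) = M_∞ + (M₀ − M_∞)·e^(−t/τ); t/τ = 11.1/6.892 = 1.611, so e^(−t/τ) = 0.1998.
M(t) = 630.11 + 184.5 × 0.1998 = 666.96 Gt C.

667 Gt C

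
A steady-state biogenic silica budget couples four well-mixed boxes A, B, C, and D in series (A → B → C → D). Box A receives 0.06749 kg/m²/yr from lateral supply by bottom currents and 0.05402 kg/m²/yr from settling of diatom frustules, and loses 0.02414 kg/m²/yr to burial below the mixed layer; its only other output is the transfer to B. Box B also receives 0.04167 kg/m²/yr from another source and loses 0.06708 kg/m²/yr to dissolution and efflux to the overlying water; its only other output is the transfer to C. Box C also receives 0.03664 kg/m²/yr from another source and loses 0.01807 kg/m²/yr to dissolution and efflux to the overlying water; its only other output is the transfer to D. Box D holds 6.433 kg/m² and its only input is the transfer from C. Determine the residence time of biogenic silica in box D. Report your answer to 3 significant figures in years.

71.1 yr

Box A: F(A→B) = (0.06749 + 0.05402) − 0.02414 = 0.097370 kg/m²/yr.
Box B: F(B→C) = (0.097370 + 0.04167) − 0.06708 = 0.071960 kg/m²/yr.
Box C: F(C→D) = (0.071960 + 0.03664) − 0.01807 = 0.090530 kg/m²/yr.
Box D throughput = its input = 0.090530 kg/m²/yr; τ = 6.433 / 0.090530 = 71.06 yr.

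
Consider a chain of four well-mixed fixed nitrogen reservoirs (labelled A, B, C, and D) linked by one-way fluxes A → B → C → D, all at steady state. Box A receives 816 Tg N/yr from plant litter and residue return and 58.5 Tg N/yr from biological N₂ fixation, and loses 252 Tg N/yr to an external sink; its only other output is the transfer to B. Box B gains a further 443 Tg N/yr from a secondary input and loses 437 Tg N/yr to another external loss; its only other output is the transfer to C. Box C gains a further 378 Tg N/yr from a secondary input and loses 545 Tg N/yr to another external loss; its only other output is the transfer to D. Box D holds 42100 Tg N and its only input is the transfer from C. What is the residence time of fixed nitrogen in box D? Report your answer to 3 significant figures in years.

Box A: F(A→B) = (816 + 58.5) − 252 = 622.50 Tg N/yr.
Box B: F(B→C) = (622.50 + 443) − 437 = 628.50 Tg N/yr.
Box C: F(C→D) = (628.50 + 378) − 545 = 461.50 Tg N/yr.
Box D throughput = its input = 461.50 Tg N/yr; τ = 42100 / 461.50 = 91.22 yr.

91.2 yr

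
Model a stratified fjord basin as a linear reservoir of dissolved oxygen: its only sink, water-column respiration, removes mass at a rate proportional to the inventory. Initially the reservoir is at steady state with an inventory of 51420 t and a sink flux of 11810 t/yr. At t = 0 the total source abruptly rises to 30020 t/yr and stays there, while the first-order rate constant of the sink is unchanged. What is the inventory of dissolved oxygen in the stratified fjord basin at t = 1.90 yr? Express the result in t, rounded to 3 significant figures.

79500 t

Residence time τ = M₀/F₀ = 4.354 yr. The eventual steady state is M_∞ = M₀·(F₁/F₀) = 51420 × 30020/11810 = 130710 t.
The anomaly ΔM(t) = M(t) − M_∞ decays as ΔM₀·e^(−t/τ) with ΔM₀ = 51420 − 130710 = −79290 t.
At t = 1.90 yr, e^(−t/τ) = e^(−0.4364) = 0.6464, so ΔM = −51250 t and M = 130710 − 51250 = 79458 t.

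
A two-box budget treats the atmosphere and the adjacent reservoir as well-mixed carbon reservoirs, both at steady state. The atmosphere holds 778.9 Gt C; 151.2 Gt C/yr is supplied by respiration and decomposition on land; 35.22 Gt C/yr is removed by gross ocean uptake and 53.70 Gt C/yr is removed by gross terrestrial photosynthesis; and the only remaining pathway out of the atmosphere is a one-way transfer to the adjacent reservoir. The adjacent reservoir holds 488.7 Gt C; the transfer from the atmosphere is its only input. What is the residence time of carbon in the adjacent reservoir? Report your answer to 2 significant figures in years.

7.8 yr

Balance the atmosphere: ΣF_in = 151.20 Gt C/yr.
Transfer to the adjacent reservoir = ΣF_in − (35.22 + 53.70) = 62.280 Gt C/yr.
At steady state the output of the adjacent reservoir equals its input, 62.280 Gt C/yr.
τ = M / F = 488.7 / 62.280 = 7.847 yr.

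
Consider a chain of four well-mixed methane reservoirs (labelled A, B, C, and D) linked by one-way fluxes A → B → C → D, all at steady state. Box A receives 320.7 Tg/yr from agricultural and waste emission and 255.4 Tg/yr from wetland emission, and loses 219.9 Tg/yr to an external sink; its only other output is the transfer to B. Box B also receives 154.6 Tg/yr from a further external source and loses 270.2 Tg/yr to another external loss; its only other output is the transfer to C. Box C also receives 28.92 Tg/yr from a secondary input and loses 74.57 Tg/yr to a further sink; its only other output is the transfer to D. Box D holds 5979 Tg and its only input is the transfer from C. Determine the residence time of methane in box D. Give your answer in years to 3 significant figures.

Box A: F(A→B) = (320.7 + 255.4) − 219.9 = 356.20 Tg/yr.
Box B: F(B→C) = (356.20 + 154.6) − 270.2 = 240.60 Tg/yr.
Box C: F(C→D) = (240.60 + 28.92) − 74.57 = 194.95 Tg/yr.
Box D throughput = its input = 194.95 Tg/yr; τ = 5979 / 194.95 = 30.67 yr.

30.7 yr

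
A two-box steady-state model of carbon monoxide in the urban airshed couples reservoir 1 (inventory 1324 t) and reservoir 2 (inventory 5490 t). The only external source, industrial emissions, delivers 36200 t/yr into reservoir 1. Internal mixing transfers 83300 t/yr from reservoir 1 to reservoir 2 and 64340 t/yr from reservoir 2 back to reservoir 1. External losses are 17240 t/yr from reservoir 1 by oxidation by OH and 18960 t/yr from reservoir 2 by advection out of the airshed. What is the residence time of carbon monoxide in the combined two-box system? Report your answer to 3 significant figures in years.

Residence time in the combined system uses the total inventory and the total *external* removal — internal exchanges between the two boxes cancel.
M_total = 1324 + 5490 = 6814.0 t.
ΣF_external_out = 17240 + 18960 = 36200 t/yr.
τ = M_total / ΣF_ext = 6814.0 / 36200 = 0.1882 yr.

0.188 yr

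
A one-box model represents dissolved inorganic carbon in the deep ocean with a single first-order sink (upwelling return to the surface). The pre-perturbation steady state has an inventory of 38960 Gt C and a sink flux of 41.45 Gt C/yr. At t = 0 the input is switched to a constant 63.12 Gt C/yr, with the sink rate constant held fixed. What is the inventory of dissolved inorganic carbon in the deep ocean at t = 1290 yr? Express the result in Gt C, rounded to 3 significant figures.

τ = M₀/F₀ = 38960/41.45 = 939.9 yr; rate constant k = 1/τ.
New steady state M_∞ = F₁/k = F₁·τ = 63.12 × 939.9 = 59328 Gt C.
M(t) = M_∞ + (M₀ − M_∞)·e^(−t/τ); t/τ = 1290/939.9 = 1.372, so e^(−t/τ) = 0.2535.
M(t) = 59328 − 20370 × 0.2535 = 54165 Gt C.

54200 Gt C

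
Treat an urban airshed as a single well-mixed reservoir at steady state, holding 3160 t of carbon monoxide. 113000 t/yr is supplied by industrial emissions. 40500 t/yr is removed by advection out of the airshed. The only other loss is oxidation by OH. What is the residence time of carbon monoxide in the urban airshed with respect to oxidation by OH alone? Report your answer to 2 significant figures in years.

0.044 yr

At steady state ΣF_in = ΣF_out.
ΣF_in = 113000 t/yr.
Oxidation by OH flux = ΣF_in − (40500) = 113000 − 40500 = 72500 t/yr.
τ = M / F = 3160 / 72500 = 0.04359 yr.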